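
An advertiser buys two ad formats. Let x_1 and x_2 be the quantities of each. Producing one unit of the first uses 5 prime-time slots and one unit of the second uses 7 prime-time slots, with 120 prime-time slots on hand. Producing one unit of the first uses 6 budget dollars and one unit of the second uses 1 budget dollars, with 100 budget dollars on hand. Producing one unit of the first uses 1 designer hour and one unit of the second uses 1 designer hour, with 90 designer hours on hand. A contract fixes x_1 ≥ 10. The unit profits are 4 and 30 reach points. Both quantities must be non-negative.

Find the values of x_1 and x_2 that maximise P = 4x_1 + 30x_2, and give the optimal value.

Extreme points and P = 4x_1 + 30x_2:
  (50/3, 0) → P = 200/3
  (10, 0) → P = 40
  (580/37, 220/37) → P = 8920/37
  (10, 10) → P = 340

The binding constraints are 5x_1 + 7x_2 = 120 and x_1 = 10.
Solving simultaneously gives x_1 = 10, x_2 = 10.

x_1 = 10, x_2 = 10, maximum P = 340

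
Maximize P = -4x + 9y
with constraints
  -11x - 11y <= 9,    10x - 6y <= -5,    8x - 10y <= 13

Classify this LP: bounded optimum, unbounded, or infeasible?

unbounded

From the feasible point (-109/176, -35/176), moving in the direction (-11, 11) keeps every constraint satisfied while P increases without bound.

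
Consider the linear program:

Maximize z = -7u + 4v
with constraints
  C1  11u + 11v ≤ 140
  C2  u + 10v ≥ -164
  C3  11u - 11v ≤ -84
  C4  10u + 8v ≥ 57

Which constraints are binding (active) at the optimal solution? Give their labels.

C1 and C4

Feasible corners and z = -7u + 4v:
  (28/11, 112/11) → z = 252/11
  (-493/22, 773/22) → z = 6543/22
  (-5/22, 163/22) → z = 687/22

The maximum is at (-493/22, 773/22). Substituting into each constraint, equality holds for C1 and C4; the remaining constraints have slack.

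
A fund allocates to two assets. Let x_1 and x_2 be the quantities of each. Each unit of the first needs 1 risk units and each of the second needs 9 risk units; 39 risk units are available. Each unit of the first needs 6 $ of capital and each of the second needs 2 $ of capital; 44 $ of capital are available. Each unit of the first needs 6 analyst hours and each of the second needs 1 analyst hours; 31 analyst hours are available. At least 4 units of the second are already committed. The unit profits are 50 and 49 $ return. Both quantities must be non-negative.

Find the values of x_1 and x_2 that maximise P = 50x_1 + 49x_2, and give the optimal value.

x_1 = 3, x_2 = 4, maximum P = 346

Extreme points and P = 50x_1 + 49x_2:
  (0, 13/3) → P = 637/3
  (0, 4) → P = 196
  (3, 4) → P = 346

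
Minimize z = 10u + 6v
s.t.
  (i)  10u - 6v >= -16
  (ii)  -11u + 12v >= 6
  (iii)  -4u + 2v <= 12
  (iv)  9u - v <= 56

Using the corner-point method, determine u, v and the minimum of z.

u = -26/9, v = -58/27, minimum z = -376/9

Extreme points and z = 10u + 6v:
  (-26/9, -58/27) → z = -376/9
  (8, 16) → z = 176
  (678/97, 670/97) → z = 10800/97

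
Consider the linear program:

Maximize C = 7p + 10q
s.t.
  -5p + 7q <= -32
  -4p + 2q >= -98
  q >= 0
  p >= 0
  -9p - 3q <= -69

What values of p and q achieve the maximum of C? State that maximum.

Vertices and C = 7p + 10q:
  (311/9, 181/9) → C = 443
  (193/26, 19/26) → C = 1541/26
  (49/2, 0) → C = 343/2
  (23/3, 0) → C = 161/3

p = 311/9, q = 181/9, maximum C = 443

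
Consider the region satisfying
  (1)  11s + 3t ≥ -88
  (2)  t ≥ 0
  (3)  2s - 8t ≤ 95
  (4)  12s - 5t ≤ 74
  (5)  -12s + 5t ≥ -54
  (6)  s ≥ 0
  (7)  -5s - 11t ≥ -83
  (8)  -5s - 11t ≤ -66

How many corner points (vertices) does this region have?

Pairwise boundary intersections that survive every other constraint:
  (1009/157, 726/157)
  (924/157, 522/157)
  (0, 83/11)
  (0, 6)

4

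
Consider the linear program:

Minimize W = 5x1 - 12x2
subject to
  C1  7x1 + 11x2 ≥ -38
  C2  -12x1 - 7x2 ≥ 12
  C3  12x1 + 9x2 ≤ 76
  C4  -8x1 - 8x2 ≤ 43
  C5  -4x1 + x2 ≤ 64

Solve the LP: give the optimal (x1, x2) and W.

x1 = -23/2, x2 = 18, minimum W = -547/2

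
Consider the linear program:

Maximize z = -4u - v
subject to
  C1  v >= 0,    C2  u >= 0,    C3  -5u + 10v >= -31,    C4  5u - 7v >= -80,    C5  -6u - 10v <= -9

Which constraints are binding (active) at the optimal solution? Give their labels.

C2 and C5

Extreme points and z = -4u - v:
  (31/5, 0) → z = -124/5
  (3/2, 0) → z = -6
  (0, 80/7) → z = -80/7
  (0, 9/10) → z = -9/10
The feasible region is unbounded (it extends along (2, 1), (7, 5)), but z strictly decreases along every unbounded feasible direction, so there is no improving ray and the maximum is attained at a vertex.

The maximum is at (0, 9/10). Substituting into each constraint, equality holds for C2 and C5; the remaining constraints have slack.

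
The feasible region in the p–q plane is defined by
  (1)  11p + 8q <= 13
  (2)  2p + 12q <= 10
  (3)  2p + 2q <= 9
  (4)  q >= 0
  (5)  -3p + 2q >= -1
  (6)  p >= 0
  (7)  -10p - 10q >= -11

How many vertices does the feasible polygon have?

Of the 20 pairwise boundary intersections, those satisfying every inequality are:
  (0, 5/6)
  (8/25, 39/50)
  (1/3, 0)
  (0, 0)
  (16/25, 23/50)

5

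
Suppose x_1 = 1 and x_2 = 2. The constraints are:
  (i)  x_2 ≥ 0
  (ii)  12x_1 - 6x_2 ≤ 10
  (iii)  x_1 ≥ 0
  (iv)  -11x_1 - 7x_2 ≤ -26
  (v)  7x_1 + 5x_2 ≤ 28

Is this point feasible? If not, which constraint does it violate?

Constraint (iv): -11x_1 - 7x_2 = -25, which is not ≤ -26. All other constraints are satisfied.

not feasible — violates (iv)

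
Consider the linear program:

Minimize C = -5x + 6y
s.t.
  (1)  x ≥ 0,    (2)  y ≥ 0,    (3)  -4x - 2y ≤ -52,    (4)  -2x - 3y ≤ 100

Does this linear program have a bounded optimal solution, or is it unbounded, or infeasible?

unbounded

From the feasible point (0, 26), moving in the direction (1, 0) keeps every constraint satisfied while C decreases without bound.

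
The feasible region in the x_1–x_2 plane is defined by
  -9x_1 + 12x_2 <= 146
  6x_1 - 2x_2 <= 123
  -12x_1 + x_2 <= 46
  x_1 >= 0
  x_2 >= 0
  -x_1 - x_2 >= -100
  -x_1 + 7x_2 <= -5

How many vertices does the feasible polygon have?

3

Of the 21 pairwise boundary intersections, those satisfying every inequality are:
  (41/2, 0)
  (851/40, 93/40)
  (5, 0)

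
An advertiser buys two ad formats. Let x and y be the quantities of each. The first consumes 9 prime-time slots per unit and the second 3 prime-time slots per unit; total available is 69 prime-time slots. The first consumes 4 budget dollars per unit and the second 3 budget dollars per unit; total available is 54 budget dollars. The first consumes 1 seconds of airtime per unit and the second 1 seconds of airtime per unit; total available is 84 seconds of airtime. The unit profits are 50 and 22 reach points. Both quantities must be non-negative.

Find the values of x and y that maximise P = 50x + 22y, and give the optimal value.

x = 3, y = 14, maximum P = 458

Corner points and P = 50x + 22y:
  (0, 0) → P = 0
  (0, 18) → P = 396
  (23/3, 0) → P = 1150/3
  (3, 14) → P = 458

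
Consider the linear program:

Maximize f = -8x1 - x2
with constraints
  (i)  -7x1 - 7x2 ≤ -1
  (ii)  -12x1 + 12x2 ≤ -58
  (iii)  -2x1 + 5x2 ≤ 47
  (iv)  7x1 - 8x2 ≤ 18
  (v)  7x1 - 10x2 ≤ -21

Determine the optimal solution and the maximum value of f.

x1 = 208/9, x2 = 329/18, maximum f = -1219/6

The binding constraints are -12x1 + 12x2 = -58 and 7x1 - 10x2 = -21.
Solving simultaneously gives x1 = 208/9, x2 = 329/18.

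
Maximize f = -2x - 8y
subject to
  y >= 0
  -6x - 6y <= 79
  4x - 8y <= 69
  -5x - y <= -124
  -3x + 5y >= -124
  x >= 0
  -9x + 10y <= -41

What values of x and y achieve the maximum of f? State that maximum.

x = 1061/44, y = 151/44, maximum f = -1665/22

Extreme points and f = -2x - 8y:
  (1061/44, 151/44) → f = -1665/22
  (647/4, 289/4) → f = -1803/2
  (1281/59, 911/59) → f = -9850/59
The feasible region is unbounded (it extends along (10, 9), (5, 3)), but f strictly decreases along every unbounded feasible direction, so there is no improving ray and the maximum is attained at a vertex.

The binding constraints are 4x - 8y = 69 and -5x - y = -124.
Solving simultaneously gives x = 1061/44, y = 151/44.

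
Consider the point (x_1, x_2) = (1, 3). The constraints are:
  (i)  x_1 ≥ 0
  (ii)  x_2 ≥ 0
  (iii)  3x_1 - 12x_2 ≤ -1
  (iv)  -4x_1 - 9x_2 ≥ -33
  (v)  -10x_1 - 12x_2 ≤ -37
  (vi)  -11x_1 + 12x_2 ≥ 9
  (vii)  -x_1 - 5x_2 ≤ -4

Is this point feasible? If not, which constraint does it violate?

(i): 1 ≥ 0 ✓
(ii): 3 ≥ 0 ✓
(iii): -33 ≤ -1 ✓
(iv): -31 ≥ -33 ✓
(v): -46 ≤ -37 ✓
(vi): 25 ≥ 9 ✓
(vii): -16 ≤ -4 ✓

feasible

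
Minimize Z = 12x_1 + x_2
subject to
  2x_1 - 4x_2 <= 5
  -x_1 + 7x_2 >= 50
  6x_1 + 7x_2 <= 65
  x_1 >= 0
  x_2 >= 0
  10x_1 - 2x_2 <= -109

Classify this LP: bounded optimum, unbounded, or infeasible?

infeasible

The boundaries -x_1 + 7x_2 = 50 and 6x_1 + 7x_2 = 65 meet at (15/7, 365/49), but that point violates 10x_1 - 2x_2 ≤ -109. Every candidate vertex is excluded by some other constraint, so the feasible region is empty.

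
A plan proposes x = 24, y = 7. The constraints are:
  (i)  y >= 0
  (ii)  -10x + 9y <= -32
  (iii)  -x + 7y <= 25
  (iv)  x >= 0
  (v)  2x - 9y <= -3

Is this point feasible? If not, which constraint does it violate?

feasible

(i): 7 ≥ 0 ✓
(ii): -177 ≤ -32 ✓
(iii): 25 ≤ 25 ✓
(iv): 24 ≥ 0 ✓
(v): -15 ≤ -3 ✓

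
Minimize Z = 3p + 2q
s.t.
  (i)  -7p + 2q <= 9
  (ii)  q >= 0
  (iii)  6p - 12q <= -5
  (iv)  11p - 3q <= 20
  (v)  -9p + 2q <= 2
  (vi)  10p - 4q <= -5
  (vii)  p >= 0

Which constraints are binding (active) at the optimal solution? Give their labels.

(v) and (vi)

Vertices and Z = 3p + 2q:
  (67, 239) → Z = 679
  (7/2, 67/4) → Z = 44
  (95/14, 255/14) → Z = 795/14
  (1/8, 25/16) → Z = 7/2

The minimum is at (1/8, 25/16). Substituting into each constraint, equality holds for (v) and (vi); the remaining constraints have slack.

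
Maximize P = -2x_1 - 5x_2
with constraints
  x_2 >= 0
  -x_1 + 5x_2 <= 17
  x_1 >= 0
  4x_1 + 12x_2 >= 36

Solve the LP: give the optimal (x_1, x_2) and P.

x_1 = 0, x_2 = 3, maximum P = -15

Feasible corners and P = -2x_1 - 5x_2:
  (9, 0) → P = -18
  (0, 17/5) → P = -17
  (0, 3) → P = -15
The feasible region is unbounded (it extends along (5, 1), (1, 0)), but P strictly decreases along every unbounded feasible direction, so there is no improving ray and the maximum is attained at a vertex.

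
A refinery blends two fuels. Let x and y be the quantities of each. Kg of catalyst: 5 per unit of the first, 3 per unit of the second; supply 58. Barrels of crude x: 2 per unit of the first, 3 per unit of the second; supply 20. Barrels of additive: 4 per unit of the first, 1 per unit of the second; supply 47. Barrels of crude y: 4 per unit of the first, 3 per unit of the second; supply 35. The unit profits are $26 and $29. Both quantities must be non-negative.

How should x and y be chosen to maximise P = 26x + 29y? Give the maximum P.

x = 15/2, y = 5/3, maximum P = 730/3

Extreme points and P = 26x + 29y:
  (0, 0) → P = 0
  (0, 20/3) → P = 580/3
  (35/4, 0) → P = 455/2
  (15/2, 5/3) → P = 730/3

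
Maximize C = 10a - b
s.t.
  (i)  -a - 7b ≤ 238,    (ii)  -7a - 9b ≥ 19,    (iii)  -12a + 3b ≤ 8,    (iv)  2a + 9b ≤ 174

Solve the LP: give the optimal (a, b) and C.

a = 2009/40, b = -1647/40, maximum C = 21737/40

Extreme points and C = 10a - b:
  (2009/40, -1647/40) → C = 21737/40
  (-770/87, -2848/87) → C = -4852/87
  (-1, -4/3) → C = -26/3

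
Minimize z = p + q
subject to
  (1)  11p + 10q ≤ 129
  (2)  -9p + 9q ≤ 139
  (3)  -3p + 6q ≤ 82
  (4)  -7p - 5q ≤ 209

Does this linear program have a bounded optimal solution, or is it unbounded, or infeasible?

unbounded

From the feasible point (-23/48, 1289/96), moving in the direction (10, -11) keeps every constraint satisfied while z decreases without bound.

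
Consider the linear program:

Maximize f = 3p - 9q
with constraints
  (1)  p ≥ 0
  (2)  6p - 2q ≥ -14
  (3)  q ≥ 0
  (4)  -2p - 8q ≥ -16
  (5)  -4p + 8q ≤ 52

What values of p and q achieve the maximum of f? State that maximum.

p = 8, q = 0, maximum f = 24

At the optimal vertex, q = 0 and -2p - 8q = -16.
Solving simultaneously gives p = 8, q = 0.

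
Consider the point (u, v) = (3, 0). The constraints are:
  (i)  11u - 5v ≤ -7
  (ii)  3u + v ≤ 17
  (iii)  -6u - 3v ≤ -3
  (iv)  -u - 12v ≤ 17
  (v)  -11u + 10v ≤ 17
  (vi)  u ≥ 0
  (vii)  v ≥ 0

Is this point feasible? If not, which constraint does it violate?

not feasible — violates (i)

Constraint (i): 11u - 5v = 33, which is not ≤ -7. All other constraints are satisfied.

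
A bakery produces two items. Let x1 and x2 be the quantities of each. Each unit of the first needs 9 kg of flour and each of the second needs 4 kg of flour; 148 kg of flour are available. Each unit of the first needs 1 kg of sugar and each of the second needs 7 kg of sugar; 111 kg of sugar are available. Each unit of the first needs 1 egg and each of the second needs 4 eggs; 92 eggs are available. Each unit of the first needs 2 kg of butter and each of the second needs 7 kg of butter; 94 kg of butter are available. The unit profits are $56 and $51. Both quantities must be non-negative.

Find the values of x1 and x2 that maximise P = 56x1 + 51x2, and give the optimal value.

x1 = 12, x2 = 10, maximum P = 1182

The binding constraints are 9x1 + 4x2 = 148 and 2x1 + 7x2 = 94.
Solving simultaneously gives x1 = 12, x2 = 10.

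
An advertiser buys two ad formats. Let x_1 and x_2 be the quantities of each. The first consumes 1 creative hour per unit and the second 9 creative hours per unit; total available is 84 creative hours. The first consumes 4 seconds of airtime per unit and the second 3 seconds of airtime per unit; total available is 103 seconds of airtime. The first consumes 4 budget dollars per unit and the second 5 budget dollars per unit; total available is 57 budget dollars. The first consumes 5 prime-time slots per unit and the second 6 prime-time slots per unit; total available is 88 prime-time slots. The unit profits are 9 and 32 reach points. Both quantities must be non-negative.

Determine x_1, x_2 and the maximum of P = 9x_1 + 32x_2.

x_1 = 3, x_2 = 9, maximum P = 315

Feasible corners and P = 9x_1 + 32x_2:
  (0, 0) → P = 0
  (0, 28/3) → P = 896/3
  (57/4, 0) → P = 513/4
  (3, 9) → P = 315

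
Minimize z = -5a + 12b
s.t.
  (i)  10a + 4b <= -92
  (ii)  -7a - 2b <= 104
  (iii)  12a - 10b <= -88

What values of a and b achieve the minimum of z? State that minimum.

Extreme points and z = -5a + 12b:
  (-29, 99/2) → z = 739
  (-318/37, -56/37) → z = 918/37
  (-608/47, -316/47) → z = -16

a = -608/47, b = -316/47, minimum z = -16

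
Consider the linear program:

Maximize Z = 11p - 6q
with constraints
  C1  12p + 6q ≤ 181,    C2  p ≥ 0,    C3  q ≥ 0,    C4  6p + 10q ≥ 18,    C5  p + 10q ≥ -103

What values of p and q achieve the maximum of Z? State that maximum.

p = 181/12, q = 0, maximum Z = 1991/12

Extreme points and Z = 11p - 6q:
  (0, 181/6) → Z = -181
  (181/12, 0) → Z = 1991/12
  (0, 9/5) → Z = -54/5
  (3, 0) → Z = 33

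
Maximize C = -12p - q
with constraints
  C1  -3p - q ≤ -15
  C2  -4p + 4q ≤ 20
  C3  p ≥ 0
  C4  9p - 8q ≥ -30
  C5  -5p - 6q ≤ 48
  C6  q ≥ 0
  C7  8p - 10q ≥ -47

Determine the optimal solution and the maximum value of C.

p = 30/11, q = 75/11, maximum C = -435/11

Corner points and C = -12p - q:
  (30/11, 75/11) → C = -435/11
  (5, 0) → C = -60
  (38/13, 183/26) → C = -1095/26
The feasible region is unbounded (it extends along (5, 4), (1, 0)), but C strictly decreases along every unbounded feasible direction, so there is no improving ray and the maximum is attained at a vertex.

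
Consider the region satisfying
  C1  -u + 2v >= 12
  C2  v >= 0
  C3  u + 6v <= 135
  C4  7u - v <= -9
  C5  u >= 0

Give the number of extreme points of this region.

Of the 10 pairwise boundary intersections, those satisfying every inequality are:
  (81/43, 954/43)
  (0, 45/2)
  (0, 9)

3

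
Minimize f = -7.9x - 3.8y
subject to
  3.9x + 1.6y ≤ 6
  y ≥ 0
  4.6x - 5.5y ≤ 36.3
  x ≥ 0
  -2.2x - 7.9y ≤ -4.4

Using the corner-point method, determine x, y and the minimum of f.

x = 0, y = 3.75, minimum f = -14.25

Vertices and f = -7.9x - 3.8y:
  (0, 15/4) → f = -57/4
  (4036/2729, 396/2729) → f = -166946/13645
  (0, 44/79) → f = -836/395

The binding constraints are 3.9x + 1.6y = 6 and x = 0.
Solving simultaneously gives x = 0, y = 15/4.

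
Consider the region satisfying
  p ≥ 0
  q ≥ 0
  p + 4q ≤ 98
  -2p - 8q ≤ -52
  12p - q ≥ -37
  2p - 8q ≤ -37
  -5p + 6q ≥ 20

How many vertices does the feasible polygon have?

Of the 20 pairwise boundary intersections, those satisfying every inequality are:
  (0, 49/2)
  (0, 13/2)
  (254/13, 255/13)
  (38/13, 75/13)

4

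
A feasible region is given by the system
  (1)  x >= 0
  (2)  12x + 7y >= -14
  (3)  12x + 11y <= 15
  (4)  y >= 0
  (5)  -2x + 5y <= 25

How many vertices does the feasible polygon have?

3

Of the 10 pairwise boundary intersections, those satisfying every inequality are:
  (0, 15/11)
  (0, 0)
  (5/4, 0)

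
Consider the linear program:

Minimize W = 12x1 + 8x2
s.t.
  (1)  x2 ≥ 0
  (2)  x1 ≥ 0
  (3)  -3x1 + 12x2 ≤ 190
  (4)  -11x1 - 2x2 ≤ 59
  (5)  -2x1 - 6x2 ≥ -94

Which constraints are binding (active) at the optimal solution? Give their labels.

(1) and (2)

Extreme points and W = 12x1 + 8x2:
  (0, 0) → W = 0
  (47, 0) → W = 564
  (0, 47/3) → W = 376/3

The minimum is at (0, 0). Substituting into each constraint, equality holds for (1) and (2); the remaining constraints have slack.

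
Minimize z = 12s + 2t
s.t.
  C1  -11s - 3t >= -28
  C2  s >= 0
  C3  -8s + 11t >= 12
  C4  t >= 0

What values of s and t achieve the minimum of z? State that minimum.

The binding constraints are s = 0 and -8s + 11t = 12.
Solving simultaneously gives s = 0, t = 12/11.

s = 0, t = 12/11, minimum z = 24/11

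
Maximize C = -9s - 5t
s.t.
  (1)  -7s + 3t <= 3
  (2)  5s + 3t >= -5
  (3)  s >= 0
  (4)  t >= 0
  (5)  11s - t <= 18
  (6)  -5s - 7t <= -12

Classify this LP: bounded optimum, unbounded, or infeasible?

Corner points and C = -9s - 5t:
  (57/26, 159/26) → C = -654/13
  (15/64, 99/64) → C = -315/32
  (69/41, 21/41) → C = -726/41
The feasible region has finitely many vertices and no improving ray; the maximum is -315/32 at (15/64, 99/64).

bounded optimum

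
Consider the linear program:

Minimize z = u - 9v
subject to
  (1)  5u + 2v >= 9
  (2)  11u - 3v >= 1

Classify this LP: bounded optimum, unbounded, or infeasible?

From the feasible point (29/37, 94/37), moving in the direction (3, 11) keeps every constraint satisfied while z decreases without bound.

unbounded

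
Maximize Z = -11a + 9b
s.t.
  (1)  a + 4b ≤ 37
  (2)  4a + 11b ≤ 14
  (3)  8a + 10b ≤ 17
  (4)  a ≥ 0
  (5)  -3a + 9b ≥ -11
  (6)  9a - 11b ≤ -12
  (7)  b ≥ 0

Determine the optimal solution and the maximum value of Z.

a = 0, b = 14/11, maximum Z = 126/11

Feasible corners and Z = -11a + 9b:
  (0, 14/11) → Z = 126/11
  (2/13, 174/143) → Z = 1324/143
  (0, 12/11) → Z = 108/11

At the optimal vertex, 4a + 11b = 14 and a = 0.
Solving simultaneously gives a = 0, b = 14/11.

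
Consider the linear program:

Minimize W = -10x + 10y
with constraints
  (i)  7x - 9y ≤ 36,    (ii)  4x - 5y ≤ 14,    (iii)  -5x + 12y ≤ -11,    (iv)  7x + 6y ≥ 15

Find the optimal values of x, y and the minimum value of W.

x = 113/23, y = 26/23, minimum W = -870/23

At the optimal vertex, 4x - 5y = 14 and -5x + 12y = -11.
Solving simultaneously gives x = 113/23, y = 26/23.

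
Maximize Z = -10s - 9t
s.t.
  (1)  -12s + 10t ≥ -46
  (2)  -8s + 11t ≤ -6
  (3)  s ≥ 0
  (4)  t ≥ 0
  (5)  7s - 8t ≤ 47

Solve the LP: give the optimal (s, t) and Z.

Extreme points and Z = -10s - 9t:
  (223/26, 74/13) → Z = -137
  (23/6, 0) → Z = -115/3
  (3/4, 0) → Z = -15/2

The binding constraints are -8s + 11t = -6 and t = 0.
Solving simultaneously gives s = 3/4, t = 0.

s = 3/4, t = 0, maximum Z = -15/2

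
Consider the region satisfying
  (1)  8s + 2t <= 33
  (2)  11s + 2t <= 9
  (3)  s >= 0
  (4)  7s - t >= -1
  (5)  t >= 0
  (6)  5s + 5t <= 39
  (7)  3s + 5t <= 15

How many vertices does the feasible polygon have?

5

Of the 21 pairwise boundary intersections, those satisfying every inequality are:
  (9/11, 0)
  (15/49, 138/49)
  (0, 1)
  (0, 0)
  (5/19, 54/19)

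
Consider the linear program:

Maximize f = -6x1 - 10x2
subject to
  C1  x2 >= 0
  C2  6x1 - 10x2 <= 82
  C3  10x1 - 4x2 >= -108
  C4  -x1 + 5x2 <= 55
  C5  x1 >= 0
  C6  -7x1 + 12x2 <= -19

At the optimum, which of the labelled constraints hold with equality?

C1 and C6

Corner points and f = -6x1 - 10x2:
  (41/3, 0) → f = -82
  (19/7, 0) → f = -114/7
  (48, 103/5) → f = -494
  (755/23, 404/23) → f = -8570/23

The maximum is at (19/7, 0). Substituting into each constraint, equality holds for C1 and C6; the remaining constraints have slack.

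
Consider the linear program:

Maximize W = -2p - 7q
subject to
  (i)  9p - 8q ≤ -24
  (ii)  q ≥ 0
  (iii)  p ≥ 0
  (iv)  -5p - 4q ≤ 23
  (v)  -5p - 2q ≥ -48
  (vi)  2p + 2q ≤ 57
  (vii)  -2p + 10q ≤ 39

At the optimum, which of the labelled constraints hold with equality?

Corner points and W = -2p - 7q:
  (0, 3) → W = -21
  (36/37, 303/74) → W = -2265/74
  (0, 39/10) → W = -273/10

The maximum is at (0, 3). Substituting into each constraint, equality holds for (i) and (iii); the remaining constraints have slack.

(i) and (iii)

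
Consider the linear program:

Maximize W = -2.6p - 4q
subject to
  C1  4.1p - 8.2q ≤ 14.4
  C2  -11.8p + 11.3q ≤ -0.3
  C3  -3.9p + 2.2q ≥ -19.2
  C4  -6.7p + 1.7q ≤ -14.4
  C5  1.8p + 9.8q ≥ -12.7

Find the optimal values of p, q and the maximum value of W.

p = 80/41, q = -32/41, maximum W = -80/41

Vertices and W = -2.6p - 4q:
  (1572/287, 282/287) → W = -636/35
  (80/41, -32/41) → W = -80/41
  (21630/1811, 22539/1811) → W = -146394/1811
  (5407/1855, 5597/1855) → W = -26033/1325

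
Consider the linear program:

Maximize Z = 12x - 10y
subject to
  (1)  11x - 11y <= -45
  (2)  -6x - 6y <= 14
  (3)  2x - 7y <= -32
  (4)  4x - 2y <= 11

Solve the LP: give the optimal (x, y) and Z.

x = 211/22, y = 301/22, maximum Z = -239/11

Feasible corners and Z = 12x - 10y:
  (37/55, 262/55) → Z = -2176/55
  (211/22, 301/22) → Z = -239/11
  (-145/27, 82/27) → Z = -2560/27
The feasible region is unbounded (it extends along (1, 2), (-1, 1)), but Z strictly decreases along every unbounded feasible direction, so there is no improving ray and the maximum is attained at a vertex.

The binding constraints are 11x - 11y = -45 and 4x - 2y = 11.
Solving simultaneously gives x = 211/22, y = 301/22.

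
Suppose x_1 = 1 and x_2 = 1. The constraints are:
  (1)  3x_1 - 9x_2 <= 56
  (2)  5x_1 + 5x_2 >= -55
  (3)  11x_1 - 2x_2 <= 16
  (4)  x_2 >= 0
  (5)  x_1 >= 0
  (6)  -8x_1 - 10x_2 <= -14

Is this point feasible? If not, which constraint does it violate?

(1): -6 ≤ 56 ✓
(2): 10 ≥ -55 ✓
(3): 9 ≤ 16 ✓
(4): 1 ≥ 0 ✓
(5): 1 ≥ 0 ✓
(6): -18 ≤ -14 ✓

feasible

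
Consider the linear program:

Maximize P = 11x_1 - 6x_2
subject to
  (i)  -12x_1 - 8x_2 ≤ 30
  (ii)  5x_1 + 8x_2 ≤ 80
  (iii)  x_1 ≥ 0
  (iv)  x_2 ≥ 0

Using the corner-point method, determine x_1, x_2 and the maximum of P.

Extreme points and P = 11x_1 - 6x_2:
  (0, 10) → P = -60
  (16, 0) → P = 176
  (0, 0) → P = 0

x_1 = 16, x_2 = 0, maximum P = 176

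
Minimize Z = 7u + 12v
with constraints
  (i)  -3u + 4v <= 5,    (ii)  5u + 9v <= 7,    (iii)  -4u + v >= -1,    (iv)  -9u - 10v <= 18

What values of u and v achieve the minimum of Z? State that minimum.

u = -8/49, v = -81/49, minimum Z = -1028/49

Extreme points and Z = 7u + 12v:
  (-17/47, 46/47) → Z = 433/47
  (-61/33, -3/22) → Z = -481/33
  (16/41, 23/41) → Z = 388/41
  (-8/49, -81/49) → Z = -1028/49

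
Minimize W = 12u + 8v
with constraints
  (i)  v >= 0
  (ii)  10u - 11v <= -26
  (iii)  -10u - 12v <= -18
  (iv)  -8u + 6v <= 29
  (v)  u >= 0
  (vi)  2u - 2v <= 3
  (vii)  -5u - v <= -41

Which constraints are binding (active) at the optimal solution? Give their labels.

(ii) and (vii)

Vertices and W = 12u + 8v:
  (85/2, 41) → W = 838
  (85/13, 108/13) → W = 1884/13
  (217/38, 473/38) → W = 3194/19
The feasible region is unbounded (it extends along (1, 1), (3, 4)), but W strictly increases along every unbounded feasible direction, so there is no improving ray and the minimum is attained at a vertex.

The minimum is at (85/13, 108/13). Substituting into each constraint, equality holds for (ii) and (vii); the remaining constraints have slack.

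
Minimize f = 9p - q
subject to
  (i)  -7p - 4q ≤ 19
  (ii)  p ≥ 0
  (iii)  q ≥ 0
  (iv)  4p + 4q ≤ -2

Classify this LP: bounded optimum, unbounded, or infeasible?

infeasible

The boundaries -7p - 4q = 19 and p = 0 meet at (0, -19/4), but that point violates q ≥ 0. Every candidate vertex is excluded by some other constraint, so the feasible region is empty.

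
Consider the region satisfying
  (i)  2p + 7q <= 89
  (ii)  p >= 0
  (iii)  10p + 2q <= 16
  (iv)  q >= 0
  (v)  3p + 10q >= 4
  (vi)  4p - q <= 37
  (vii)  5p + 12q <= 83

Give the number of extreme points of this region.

5

Intersecting each pair of boundary lines and keeping only the points that satisfy every inequality leaves:
  (0, 2/5)
  (0, 83/12)
  (8/5, 0)
  (13/55, 75/11)
  (4/3, 0)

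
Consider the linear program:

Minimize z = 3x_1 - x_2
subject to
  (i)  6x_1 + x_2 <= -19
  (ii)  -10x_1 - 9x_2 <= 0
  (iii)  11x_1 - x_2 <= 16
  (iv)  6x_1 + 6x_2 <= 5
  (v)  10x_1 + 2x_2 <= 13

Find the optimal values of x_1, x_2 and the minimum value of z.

Corner points and z = 3x_1 - x_2:
  (-171/44, 95/22) → z = -703/44
  (-119/30, 24/5) → z = -167/10
  (-15/2, 25/3) → z = -185/6

The binding constraints are -10x_1 - 9x_2 = 0 and 6x_1 + 6x_2 = 5.
Solving simultaneously gives x_1 = -15/2, x_2 = 25/3.

x_1 = -15/2, x_2 = 25/3, minimum z = -185/6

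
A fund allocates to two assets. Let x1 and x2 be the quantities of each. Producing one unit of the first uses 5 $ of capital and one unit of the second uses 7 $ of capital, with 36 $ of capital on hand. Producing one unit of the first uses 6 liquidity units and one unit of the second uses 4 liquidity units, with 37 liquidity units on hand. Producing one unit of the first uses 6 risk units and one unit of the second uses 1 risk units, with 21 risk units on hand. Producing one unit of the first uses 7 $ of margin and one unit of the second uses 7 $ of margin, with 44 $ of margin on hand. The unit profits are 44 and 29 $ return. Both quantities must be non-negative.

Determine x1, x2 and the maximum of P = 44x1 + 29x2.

Extreme points and P = 44x1 + 29x2:
  (0, 0) → P = 0
  (0, 36/7) → P = 1044/7
  (7/2, 0) → P = 154
  (3, 3) → P = 219

At the optimal vertex, 5x1 + 7x2 = 36 and 6x1 + x2 = 21.
Solving simultaneously gives x1 = 3, x2 = 3.

x1 = 3, x2 = 3, maximum P = 219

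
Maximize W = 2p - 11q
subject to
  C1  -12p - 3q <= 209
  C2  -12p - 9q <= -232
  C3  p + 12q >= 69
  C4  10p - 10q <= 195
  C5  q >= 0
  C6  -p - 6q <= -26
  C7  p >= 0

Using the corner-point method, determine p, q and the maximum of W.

The feasible region is unbounded (it extends along (0, 1), (1, 1)), but W strictly decreases along every unbounded feasible direction, so there is no improving ray and the maximum is attained at a vertex.

The optimum lies where p + 12q = 69 and 10p - 10q = 195.
Solving simultaneously gives p = 303/13, q = 99/26.

p = 303/13, q = 99/26, maximum W = 123/26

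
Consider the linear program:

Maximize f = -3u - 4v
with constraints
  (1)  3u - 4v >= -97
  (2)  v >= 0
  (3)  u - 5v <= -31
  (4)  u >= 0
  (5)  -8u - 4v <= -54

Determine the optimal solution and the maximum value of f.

u = 73/22, v = 151/22, maximum f = -823/22

Feasible corners and f = -3u - 4v:
  (0, 97/4) → f = -97
  (73/22, 151/22) → f = -823/22
  (0, 27/2) → f = -54
The feasible region is unbounded (it extends along (4, 3), (5, 1)), but f strictly decreases along every unbounded feasible direction, so there is no improving ray and the maximum is attained at a vertex.

The optimum lies where u - 5v = -31 and -8u - 4v = -54.
Solving simultaneously gives u = 73/22, v = 151/22.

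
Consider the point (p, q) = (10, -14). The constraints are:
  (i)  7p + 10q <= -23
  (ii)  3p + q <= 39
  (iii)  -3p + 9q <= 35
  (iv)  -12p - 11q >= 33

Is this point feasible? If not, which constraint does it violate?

feasible

(i): -70 ≤ -23 ✓
(ii): 16 ≤ 39 ✓
(iii): -156 ≤ 35 ✓
(iv): 34 ≥ 33 ✓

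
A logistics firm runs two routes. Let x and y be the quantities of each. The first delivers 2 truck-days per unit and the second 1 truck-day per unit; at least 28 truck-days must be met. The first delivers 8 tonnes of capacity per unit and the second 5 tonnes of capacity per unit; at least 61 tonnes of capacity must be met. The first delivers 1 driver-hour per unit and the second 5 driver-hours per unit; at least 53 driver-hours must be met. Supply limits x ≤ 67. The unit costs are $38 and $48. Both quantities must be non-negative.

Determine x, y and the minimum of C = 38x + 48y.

Extreme points and C = 38x + 48y:
  (0, 28) → C = 1344
  (53, 0) → C = 2014
  (67, 0) → C = 2546
  (29/3, 26/3) → C = 2350/3
The feasible region is unbounded (it extends along (0, 1)), but C strictly increases along every unbounded feasible direction, so there is no improving ray and the minimum is attained at a vertex.

x = 29/3, y = 26/3, minimum C = 2350/3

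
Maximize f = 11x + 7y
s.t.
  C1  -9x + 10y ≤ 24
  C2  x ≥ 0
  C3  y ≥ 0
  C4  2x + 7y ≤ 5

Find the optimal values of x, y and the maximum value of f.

x = 5/2, y = 0, maximum f = 55/2

Corner points and f = 11x + 7y:
  (0, 0) → f = 0
  (0, 5/7) → f = 5
  (5/2, 0) → f = 55/2

At the optimal vertex, y = 0 and 2x + 7y = 5.
Solving simultaneously gives x = 5/2, y = 0.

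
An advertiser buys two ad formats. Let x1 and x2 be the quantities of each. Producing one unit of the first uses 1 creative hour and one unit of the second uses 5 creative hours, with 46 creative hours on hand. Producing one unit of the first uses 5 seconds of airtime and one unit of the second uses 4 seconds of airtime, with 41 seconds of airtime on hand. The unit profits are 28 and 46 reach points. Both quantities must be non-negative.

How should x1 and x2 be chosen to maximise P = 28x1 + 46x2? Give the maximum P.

x1 = 1, x2 = 9, maximum P = 442

Extreme points and P = 28x1 + 46x2:
  (0, 0) → P = 0
  (0, 46/5) → P = 2116/5
  (41/5, 0) → P = 1148/5
  (1, 9) → P = 442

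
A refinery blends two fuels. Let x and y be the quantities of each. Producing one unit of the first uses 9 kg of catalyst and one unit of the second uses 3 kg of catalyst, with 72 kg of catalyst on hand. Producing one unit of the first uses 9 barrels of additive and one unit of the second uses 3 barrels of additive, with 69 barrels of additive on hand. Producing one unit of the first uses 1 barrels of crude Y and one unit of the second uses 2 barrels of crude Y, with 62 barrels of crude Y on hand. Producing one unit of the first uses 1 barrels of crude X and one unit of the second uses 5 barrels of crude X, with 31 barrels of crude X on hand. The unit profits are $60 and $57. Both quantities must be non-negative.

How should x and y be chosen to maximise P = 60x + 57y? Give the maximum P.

Vertices and P = 60x + 57y:
  (0, 0) → P = 0
  (0, 31/5) → P = 1767/5
  (23/3, 0) → P = 460
  (6, 5) → P = 645

x = 6, y = 5, maximum P = 645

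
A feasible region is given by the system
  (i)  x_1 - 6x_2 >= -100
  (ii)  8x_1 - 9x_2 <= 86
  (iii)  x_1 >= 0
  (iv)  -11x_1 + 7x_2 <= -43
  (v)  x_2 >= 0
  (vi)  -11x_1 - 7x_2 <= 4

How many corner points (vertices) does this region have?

4

Intersecting each pair of boundary lines and keeping only the points that satisfy every inequality leaves:
  (472/13, 886/39)
  (958/59, 1143/59)
  (43/4, 0)
  (43/11, 0)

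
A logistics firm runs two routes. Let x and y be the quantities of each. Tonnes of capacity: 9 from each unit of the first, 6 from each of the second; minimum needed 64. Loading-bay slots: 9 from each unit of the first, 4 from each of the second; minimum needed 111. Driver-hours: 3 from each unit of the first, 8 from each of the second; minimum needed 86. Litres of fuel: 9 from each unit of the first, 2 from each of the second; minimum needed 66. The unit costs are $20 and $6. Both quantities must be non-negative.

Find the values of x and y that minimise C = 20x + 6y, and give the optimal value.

x = 7/3, y = 45/2, minimum C = 545/3

Corner points and C = 20x + 6y:
  (0, 33) → C = 198
  (86/3, 0) → C = 1720/3
  (136/15, 147/20) → C = 6763/30
  (7/3, 45/2) → C = 545/3
The feasible region is unbounded (it extends along (0, 1), (1, 0)), but C strictly increases along every unbounded feasible direction, so there is no improving ray and the minimum is attained at a vertex.

The optimum lies where 9x + 4y = 111 and 9x + 2y = 66.
Solving simultaneously gives x = 7/3, y = 45/2.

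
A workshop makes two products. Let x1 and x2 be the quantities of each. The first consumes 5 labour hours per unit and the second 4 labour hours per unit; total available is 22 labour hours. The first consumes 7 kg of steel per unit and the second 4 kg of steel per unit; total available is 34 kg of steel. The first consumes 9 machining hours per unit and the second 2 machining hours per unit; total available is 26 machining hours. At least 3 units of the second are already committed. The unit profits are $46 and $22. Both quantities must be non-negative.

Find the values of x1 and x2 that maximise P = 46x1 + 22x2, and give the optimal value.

x1 = 2, x2 = 3, maximum P = 158

Corner points and P = 46x1 + 22x2:
  (0, 11/2) → P = 121
  (0, 3) → P = 66
  (2, 3) → P = 158

The optimum lies where 5x1 + 4x2 = 22 and x2 = 3.
Solving simultaneously gives x1 = 2, x2 = 3.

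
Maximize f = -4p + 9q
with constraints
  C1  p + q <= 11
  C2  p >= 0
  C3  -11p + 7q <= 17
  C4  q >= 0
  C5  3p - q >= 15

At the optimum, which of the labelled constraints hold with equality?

Feasible corners and f = -4p + 9q:
  (11, 0) → f = -44
  (13/2, 9/2) → f = 29/2
  (5, 0) → f = -20

The maximum is at (13/2, 9/2). Substituting into each constraint, equality holds for C1 and C5; the remaining constraints have slack.

C1 and C5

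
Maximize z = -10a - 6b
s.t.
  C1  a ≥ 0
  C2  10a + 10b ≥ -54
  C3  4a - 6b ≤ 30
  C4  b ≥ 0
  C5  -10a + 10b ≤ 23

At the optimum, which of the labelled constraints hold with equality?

C1 and C4

Corner points and z = -10a - 6b:
  (0, 0) → z = 0
  (0, 23/10) → z = -69/5
  (15/2, 0) → z = -75
The feasible region is unbounded (it extends along (3, 2), (1, 1)), but z strictly decreases along every unbounded feasible direction, so there is no improving ray and the maximum is attained at a vertex.

The maximum is at (0, 0). Substituting into each constraint, equality holds for C1 and C4; the remaining constraints have slack.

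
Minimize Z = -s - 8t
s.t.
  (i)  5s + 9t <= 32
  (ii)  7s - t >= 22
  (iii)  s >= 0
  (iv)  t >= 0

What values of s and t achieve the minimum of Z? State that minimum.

Feasible corners and Z = -s - 8t:
  (115/34, 57/34) → Z = -571/34
  (32/5, 0) → Z = -32/5
  (22/7, 0) → Z = -22/7

The optimum lies where 5s + 9t = 32 and 7s - t = 22.
Solving simultaneously gives s = 115/34, t = 57/34.

s = 115/34, t = 57/34, minimum Z = -571/34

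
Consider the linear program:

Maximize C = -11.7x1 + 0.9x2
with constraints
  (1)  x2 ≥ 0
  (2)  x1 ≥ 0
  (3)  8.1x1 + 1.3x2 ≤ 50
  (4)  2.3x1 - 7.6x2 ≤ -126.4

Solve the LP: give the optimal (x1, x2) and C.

x1 = 0, x2 = 500/13, maximum C = 450/13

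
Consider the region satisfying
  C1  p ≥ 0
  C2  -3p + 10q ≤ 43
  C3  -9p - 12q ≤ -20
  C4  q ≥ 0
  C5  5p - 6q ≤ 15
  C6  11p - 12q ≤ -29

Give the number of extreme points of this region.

The feasible vertices (each the meet of two boundaries and inside every other half-plane) are:
  (0, 43/10)
  (0, 29/12)
  (113/37, 193/37)

3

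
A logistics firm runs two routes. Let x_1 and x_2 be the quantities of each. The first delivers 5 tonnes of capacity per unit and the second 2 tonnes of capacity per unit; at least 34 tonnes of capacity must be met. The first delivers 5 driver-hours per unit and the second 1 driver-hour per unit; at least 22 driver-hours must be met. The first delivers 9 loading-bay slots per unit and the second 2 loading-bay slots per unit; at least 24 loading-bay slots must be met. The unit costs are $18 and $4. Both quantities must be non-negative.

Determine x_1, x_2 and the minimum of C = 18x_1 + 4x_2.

x_1 = 2, x_2 = 12, minimum C = 84

Extreme points and C = 18x_1 + 4x_2:
  (0, 22) → C = 88
  (34/5, 0) → C = 612/5
  (2, 12) → C = 84
The feasible region is unbounded (it extends along (0, 1), (1, 0)), but C strictly increases along every unbounded feasible direction, so there is no improving ray and the minimum is attained at a vertex.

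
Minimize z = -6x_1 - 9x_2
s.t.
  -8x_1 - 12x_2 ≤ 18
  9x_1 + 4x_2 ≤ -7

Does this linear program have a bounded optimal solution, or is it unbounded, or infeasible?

From the feasible point (-3/19, -53/38), moving in the direction (-4, 9) keeps every constraint satisfied while z decreases without bound.

unbounded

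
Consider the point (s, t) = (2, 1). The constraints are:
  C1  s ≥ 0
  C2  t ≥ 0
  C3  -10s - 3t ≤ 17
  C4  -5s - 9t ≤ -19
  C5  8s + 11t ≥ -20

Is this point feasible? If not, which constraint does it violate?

feasible

C1: 2 ≥ 0 ✓
C2: 1 ≥ 0 ✓
C3: -23 ≤ 17 ✓
C4: -19 ≤ -19 ✓
C5: 27 ≥ -20 ✓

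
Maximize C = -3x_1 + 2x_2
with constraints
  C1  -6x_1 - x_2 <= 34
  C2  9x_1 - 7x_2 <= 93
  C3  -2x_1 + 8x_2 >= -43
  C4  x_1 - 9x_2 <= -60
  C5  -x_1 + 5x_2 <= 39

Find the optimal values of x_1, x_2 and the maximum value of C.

x_1 = -209/31, x_2 = 200/31, maximum C = 1027/31

Vertices and C = -3x_1 + 2x_2:
  (-366/55, 326/55) → C = 350/11
  (-209/31, 200/31) → C = 1027/31
  (1257/74, 633/74) → C = -2505/74
  (369/19, 222/19) → C = -663/19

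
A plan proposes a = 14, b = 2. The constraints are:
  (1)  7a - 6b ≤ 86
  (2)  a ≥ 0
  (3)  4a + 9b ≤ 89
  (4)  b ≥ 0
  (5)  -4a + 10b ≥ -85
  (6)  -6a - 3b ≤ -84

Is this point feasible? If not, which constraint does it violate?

feasible

(1): 86 ≤ 86 ✓
(2): 14 ≥ 0 ✓
(3): 74 ≤ 89 ✓
(4): 2 ≥ 0 ✓
(5): -36 ≥ -85 ✓
(6): -90 ≤ -84 ✓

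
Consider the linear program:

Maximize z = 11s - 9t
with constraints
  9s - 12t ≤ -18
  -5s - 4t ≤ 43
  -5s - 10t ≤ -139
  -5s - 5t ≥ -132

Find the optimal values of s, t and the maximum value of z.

s = 498/35, t = 426/35, maximum z = 1644/35

Corner points and z = 11s - 9t:
  (248/25, 447/50) → z = 1433/50
  (498/35, 426/35) → z = 1644/35
  (-493/15, 91/3) → z = -9518/15
  (-743/5, 175) → z = -16048/5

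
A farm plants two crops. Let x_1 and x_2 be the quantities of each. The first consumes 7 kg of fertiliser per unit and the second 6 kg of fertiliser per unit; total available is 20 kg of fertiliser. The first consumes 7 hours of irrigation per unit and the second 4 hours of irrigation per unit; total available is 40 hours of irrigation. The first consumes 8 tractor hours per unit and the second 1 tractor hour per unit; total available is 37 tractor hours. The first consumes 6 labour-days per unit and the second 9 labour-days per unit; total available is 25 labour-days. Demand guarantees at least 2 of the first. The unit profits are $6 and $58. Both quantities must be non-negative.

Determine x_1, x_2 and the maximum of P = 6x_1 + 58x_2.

x_1 = 2, x_2 = 1, maximum P = 70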